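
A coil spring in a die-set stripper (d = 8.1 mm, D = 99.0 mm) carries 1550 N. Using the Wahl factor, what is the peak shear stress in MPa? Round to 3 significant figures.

Spring index C = D/d = 99.0/8.1 = 12.2222
K_W = (4C−1)/(4C−4) + 0.615/C = 47.889/44.889 + 0.0503 = 1.1171
τ₀ = 8FD/(πd³) = 8·1550·99.0/(π·8.1³) = 1.2276e+06/1669.6 = 735.28 MPa
τ_max = K·τ₀ = 1.1171 × 735.28 = 821.42 MPa

821 MPa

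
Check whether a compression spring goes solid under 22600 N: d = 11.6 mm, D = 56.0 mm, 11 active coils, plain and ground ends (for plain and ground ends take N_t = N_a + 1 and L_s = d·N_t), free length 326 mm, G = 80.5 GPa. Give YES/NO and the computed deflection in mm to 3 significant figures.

YES, δ = 240 mm

k = Gd⁴/(8D³N_a) = (80.5×10³)(11.6⁴)/(8·56.0³·11) = 94.315 N/mm
N_t = 12; L_s = 11.6·12 = 139.2 mm; δ_solid = L₀ − L_s = 326 − 139.2 = 186.8 mm
δ = F/k = 22600/94.315 = 239.62 mm
δ ≥ δ_solid → spring goes solid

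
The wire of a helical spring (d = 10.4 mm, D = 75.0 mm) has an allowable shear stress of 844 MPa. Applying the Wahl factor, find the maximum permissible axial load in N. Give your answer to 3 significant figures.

4120 N

C = D/d = 75.0/10.4 = 7.2115
K_W = (4C−1)/(4C−4) + 0.615/C = 27.846/24.846 + 0.0853 = 1.2060
τ_max = K·8FD/(πd³) → F_max = τ_allow·πd³/(8DK)
F_max = 844·π·10.4³/(8·75.0·1.2060) = 2.9826e+06/723.61 = 4121.8 N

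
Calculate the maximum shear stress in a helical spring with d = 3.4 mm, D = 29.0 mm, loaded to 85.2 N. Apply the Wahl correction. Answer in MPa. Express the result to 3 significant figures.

Spring index C = D/d = 29.0/3.4 = 8.5294
K_W = (4C−1)/(4C−4) + 0.615/C = 33.118/30.118 + 0.0721 = 1.1717
τ₀ = 8FD/(πd³) = 8·85.2·29.0/(π·3.4³) = 19766.4/123.48 = 160.08 MPa
τ_max = K·τ₀ = 1.1717 × 160.08 = 187.57 MPa

188 MPa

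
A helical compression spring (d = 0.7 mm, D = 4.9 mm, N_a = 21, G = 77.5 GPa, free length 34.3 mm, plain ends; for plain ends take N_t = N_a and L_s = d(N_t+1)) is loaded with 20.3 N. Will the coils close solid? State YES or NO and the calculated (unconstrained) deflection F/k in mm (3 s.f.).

k = Gd⁴/(8D³N_a) = (77.5×10³)(0.7⁴)/(8·4.9³·21) = 0.94145 N/mm
N_t = 21; L_s = 0.7·22 = 15.4 mm; δ_solid = L₀ − L_s = 34.3 − 15.4 = 18.9 mm
δ = F/k = 20.3/0.94145 = 21.563 mm
δ ≥ δ_solid → spring goes solid

YES, δ = 21.6 mm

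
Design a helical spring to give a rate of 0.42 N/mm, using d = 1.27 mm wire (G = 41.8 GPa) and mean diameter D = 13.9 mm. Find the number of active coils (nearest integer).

12

N_a = Gd⁴/(8D³k) = (41.8×10³ × 1.27⁴)/(8 × 13.9³ × 0.42)
    = 108740 / 9023.68 = 12.05 → 12 coils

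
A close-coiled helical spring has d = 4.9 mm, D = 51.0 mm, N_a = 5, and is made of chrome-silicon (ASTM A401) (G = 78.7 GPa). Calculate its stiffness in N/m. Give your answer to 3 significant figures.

8550 N/m

k = Gd⁴/(8D³N_a) = (78.7×10³ × 4.9⁴) / (8 × 51.0³ × 5)
  = 4.5369e+07 / 5.30604e+06 = 8.5504 N/mm = 8550.4 N/m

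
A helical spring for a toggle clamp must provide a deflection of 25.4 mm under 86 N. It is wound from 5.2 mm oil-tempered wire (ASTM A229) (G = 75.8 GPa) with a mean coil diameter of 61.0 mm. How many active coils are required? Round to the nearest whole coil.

Required rate k = F/δ = 86/25.4 = 3.3858 N/mm
N_a = Gd⁴/(8D³k) = (75.8×10³ × 5.2⁴)/(8 × 61.0³ × 3.3858)
    = 5.5422e+07 / 6.14815e+06 = 9.014 → 9 coils

9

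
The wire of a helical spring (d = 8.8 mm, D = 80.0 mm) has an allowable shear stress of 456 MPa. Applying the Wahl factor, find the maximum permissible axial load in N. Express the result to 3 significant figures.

C = D/d = 80.0/8.8 = 9.0909
K_W = (4C−1)/(4C−4) + 0.615/C = 35.364/32.364 + 0.0677 = 1.1603
τ_max = K·8FD/(πd³) → F_max = τ_allow·πd³/(8DK)
F_max = 456·π·8.8³/(8·80.0·1.1603) = 9.7625e+05/742.62 = 1314.6 N

1310 N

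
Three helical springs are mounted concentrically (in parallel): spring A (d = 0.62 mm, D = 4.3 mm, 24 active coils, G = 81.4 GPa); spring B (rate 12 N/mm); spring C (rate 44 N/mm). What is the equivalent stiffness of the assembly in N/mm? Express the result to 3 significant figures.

56.8 N/mm

k_A = Gd⁴/(8D³N_a) = (81.4×10³)(0.62⁴)/(8·4.3³·24) = 0.78792 N/mm
Parallel: k_eq = 0.78792 + 12 + 44 = 56.788 N/mm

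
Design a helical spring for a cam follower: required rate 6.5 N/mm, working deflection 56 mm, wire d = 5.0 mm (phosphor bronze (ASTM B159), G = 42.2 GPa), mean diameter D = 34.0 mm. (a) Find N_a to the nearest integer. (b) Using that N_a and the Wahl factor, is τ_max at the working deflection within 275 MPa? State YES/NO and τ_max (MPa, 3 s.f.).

N_a = Gd⁴/(8D³k) = (42.2×10³)(5.0⁴)/(8·34.0³·6.5) = 12.9 → N_a = 13
Actual rate k = Gd⁴/(8D³·13) = 6.4524 N/mm
Working load F = kδ = 6.4524·56 = 361.34 N
C = 34.0/5.0 = 6.8000; K_W = (4C−1)/(4C−4)+0.615/C = 1.2198
τ_max = K_W·8FD/(πd³) = 1.2198·250.28 = 305.27 MPa
τ_max > 275 MPa → exceeds allowable

(a) 13 coils; (b) NO, τ_max = 305 MPa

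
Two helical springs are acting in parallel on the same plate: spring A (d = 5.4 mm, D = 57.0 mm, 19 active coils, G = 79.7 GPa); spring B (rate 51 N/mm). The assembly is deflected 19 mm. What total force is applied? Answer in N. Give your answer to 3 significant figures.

k_A = Gd⁴/(8D³N_a) = (79.7×10³)(5.4⁴)/(8·57.0³·19) = 2.4075 N/mm
Parallel: k_eq = 2.4075 + 51 = 53.407 N/mm
F = k_eq·δ = 53.407·19 = 1014.7 N

1010 N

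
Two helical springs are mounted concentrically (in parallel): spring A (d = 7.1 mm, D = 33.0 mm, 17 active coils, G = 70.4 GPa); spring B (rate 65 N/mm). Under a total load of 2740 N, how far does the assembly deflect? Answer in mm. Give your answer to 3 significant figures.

27.0 mm

k_A = Gd⁴/(8D³N_a) = (70.4×10³)(7.1⁴)/(8·33.0³·17) = 36.604 N/mm
Parallel: k_eq = 36.604 + 65 = 101.6 N/mm
δ = F/k_eq = 2740/101.6 = 26.968 mm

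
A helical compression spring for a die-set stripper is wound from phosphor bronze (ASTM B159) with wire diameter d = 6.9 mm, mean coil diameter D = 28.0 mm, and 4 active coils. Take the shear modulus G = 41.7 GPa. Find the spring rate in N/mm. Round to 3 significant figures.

135 N/mm

k = Gd⁴/(8D³N_a) = (41.7×10³ × 6.9⁴) / (8 × 28.0³ × 4)
  = 9.45219e+07 / 702464 = 134.56 N/mm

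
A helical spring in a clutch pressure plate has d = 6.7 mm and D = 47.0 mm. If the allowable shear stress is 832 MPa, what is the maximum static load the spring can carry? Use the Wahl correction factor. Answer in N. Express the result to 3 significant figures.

1720 N

C = D/d = 47.0/6.7 = 7.0149
K_W = (4C−1)/(4C−4) + 0.615/C = 27.060/24.060 + 0.0877 = 1.2124
τ_max = K·8FD/(πd³) → F_max = τ_allow·πd³/(8DK)
F_max = 832·π·6.7³/(8·47.0·1.2124) = 7.8614e+05/455.85 = 1724.6 N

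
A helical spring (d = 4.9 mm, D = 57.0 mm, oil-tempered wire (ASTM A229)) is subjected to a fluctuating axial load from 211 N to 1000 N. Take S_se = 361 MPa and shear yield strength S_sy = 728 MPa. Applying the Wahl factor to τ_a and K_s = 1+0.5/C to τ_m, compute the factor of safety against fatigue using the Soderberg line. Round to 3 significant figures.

C = D/d = 57.0/4.9 = 11.6327; K_W = (4C−1)/(4C−4)+0.615/C = 1.1234; K_s = 1+0.5/C = 1.0430
F_a = (F_max−F_min)/2 = 394.5 N; F_m = (F_max+F_min)/2 = 605.5 N
τ_a = K_W·8F_aD/(πd³) = 1.1234 × 486.71 = 546.78 MPa
τ_m = K_s·8F_mD/(πd³) = 1.0430 × 747.03 = 779.14 MPa
Soderberg: 1/n_f = τ_a/S_se + τ_m/S_sy = 546.78/361 + 779.14/728 = 1.51462 + 1.07025 = 2.5849
n_f = 1/2.5849 = 0.3869

0.387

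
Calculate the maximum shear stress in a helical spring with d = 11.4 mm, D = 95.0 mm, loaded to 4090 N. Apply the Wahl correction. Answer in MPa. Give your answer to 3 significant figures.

Spring index C = D/d = 95.0/11.4 = 8.3333
K_W = (4C−1)/(4C−4) + 0.615/C = 32.333/29.333 + 0.0738 = 1.1761
τ₀ = 8FD/(πd³) = 8·4090·95.0/(π·11.4³) = 3.1084e+06/4654.4 = 667.84 MPa
τ_max = K·τ₀ = 1.1761 × 667.84 = 785.43 MPa

785 MPa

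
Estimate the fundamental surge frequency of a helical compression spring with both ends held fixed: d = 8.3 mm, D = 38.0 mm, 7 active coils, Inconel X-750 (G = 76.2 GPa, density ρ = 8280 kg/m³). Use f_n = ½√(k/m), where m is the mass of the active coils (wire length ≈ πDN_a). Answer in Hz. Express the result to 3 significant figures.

280 Hz

k = Gd⁴/(8D³N_a) = (76.2×10³)(8.3⁴)/(8·38.0³·7) = 117.69 N/mm = 1.1769e+05 N/m
Wire length L = πDN_a = π·38.0·7 = 835.66 mm
m = ρ·(πd²/4)·L = 8280 × 54.106×10⁻⁶ m² × 0.83566 m = 0.37438 kg
f_n = ½√(k/m) = 0.5·√(1.1769e+05/0.37438) = 0.5·√(3.1436e+05) = 280.34 Hz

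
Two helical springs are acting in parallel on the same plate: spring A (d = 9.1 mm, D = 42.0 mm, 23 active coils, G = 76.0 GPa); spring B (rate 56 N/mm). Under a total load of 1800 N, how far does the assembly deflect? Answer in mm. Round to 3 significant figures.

19.1 mm

k_A = Gd⁴/(8D³N_a) = (76.0×10³)(9.1⁴)/(8·42.0³·23) = 38.231 N/mm
Parallel: k_eq = 38.231 + 56 = 94.231 N/mm
δ = F/k_eq = 1800/94.231 = 19.102 mm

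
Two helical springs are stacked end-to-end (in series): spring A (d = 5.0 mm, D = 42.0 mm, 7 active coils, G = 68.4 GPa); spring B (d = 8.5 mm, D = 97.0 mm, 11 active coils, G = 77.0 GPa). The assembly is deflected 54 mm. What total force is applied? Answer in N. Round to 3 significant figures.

182 N

k_A = Gd⁴/(8D³N_a) = (68.4×10³)(5.0⁴)/(8·42.0³·7) = 10.304 N/mm
k_B = Gd⁴/(8D³N_a) = (77.0×10³)(8.5⁴)/(8·97.0³·11) = 5.0046 N/mm
Series: 1/k_eq = 1/10.304 + 1/5.0046 = 0.29687; k_eq = 3.3685 N/mm
F = k_eq·δ = 3.3685·54 = 181.9 N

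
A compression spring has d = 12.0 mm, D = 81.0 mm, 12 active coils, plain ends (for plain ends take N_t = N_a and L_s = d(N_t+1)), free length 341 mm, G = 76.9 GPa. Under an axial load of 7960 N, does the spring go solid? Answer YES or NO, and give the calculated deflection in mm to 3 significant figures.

YES, δ = 255 mm

k = Gd⁴/(8D³N_a) = (76.9×10³)(12.0⁴)/(8·81.0³·12) = 31.255 N/mm
N_t = 12; L_s = 12.0·13 = 156 mm; δ_solid = L₀ − L_s = 341 − 156 = 185 mm
δ = F/k = 7960/31.255 = 254.68 mm
δ ≥ δ_solid → spring goes solid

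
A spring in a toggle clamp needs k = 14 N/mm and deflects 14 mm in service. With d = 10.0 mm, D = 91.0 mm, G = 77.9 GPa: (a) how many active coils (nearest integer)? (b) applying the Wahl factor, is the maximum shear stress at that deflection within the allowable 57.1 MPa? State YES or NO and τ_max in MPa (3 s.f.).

N_a = Gd⁴/(8D³k) = (77.9×10³)(10.0⁴)/(8·91.0³·14) = 9.23 → N_a = 9
Actual rate k = Gd⁴/(8D³·9) = 14.358 N/mm
Working load F = kδ = 14.358·14 = 201.01 N
C = 91.0/10.0 = 9.1000; K_W = (4C−1)/(4C−4)+0.615/C = 1.1602
τ_max = K_W·8FD/(πd³) = 1.1602·46.579 = 54.04 MPa
τ_max ≤ 57.1 MPa → acceptable

(a) 9 coils; (b) YES, τ_max = 54.0 MPa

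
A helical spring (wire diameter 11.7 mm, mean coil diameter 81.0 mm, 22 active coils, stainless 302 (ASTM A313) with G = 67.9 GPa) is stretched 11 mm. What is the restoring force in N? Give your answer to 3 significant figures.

k = Gd⁴/(8D³N_a) = (67.9×10³)(11.7⁴)/(8·81.0³·22) = 13.603 N/mm
F = k·δ = 13.603 × 11 = 149.64 N

150 N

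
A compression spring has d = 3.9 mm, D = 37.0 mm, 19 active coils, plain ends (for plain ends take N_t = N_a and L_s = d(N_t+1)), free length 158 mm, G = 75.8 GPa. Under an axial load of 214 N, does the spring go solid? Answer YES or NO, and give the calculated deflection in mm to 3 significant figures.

YES, δ = 94.0 mm

k = Gd⁴/(8D³N_a) = (75.8×10³)(3.9⁴)/(8·37.0³·19) = 2.2776 N/mm
N_t = 19; L_s = 3.9·20 = 78 mm; δ_solid = L₀ − L_s = 158 − 78 = 80 mm
δ = F/k = 214/2.2776 = 93.958 mm
δ ≥ δ_solid → spring goes solid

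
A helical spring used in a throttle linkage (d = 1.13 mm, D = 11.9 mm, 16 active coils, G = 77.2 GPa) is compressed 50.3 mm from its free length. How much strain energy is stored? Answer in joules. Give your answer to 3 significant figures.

k = Gd⁴/(8D³N_a) = (77.2×10³)(1.13⁴)/(8·11.9³·16) = 0.58355 N/mm
U = ½kδ² = 0.5 × 0.58355 × 50.3² = 738.22 N·mm = 0.73822 J

0.738 J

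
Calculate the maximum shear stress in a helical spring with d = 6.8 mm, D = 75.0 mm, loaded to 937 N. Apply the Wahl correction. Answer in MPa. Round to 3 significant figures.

Spring index C = D/d = 75.0/6.8 = 11.0294
K_W = (4C−1)/(4C−4) + 0.615/C = 43.118/40.118 + 0.0558 = 1.1305
τ₀ = 8FD/(πd³) = 8·937·75.0/(π·6.8³) = 562200/987.82 = 569.13 MPa
τ_max = K·τ₀ = 1.1305 × 569.13 = 643.43 MPa

643 MPa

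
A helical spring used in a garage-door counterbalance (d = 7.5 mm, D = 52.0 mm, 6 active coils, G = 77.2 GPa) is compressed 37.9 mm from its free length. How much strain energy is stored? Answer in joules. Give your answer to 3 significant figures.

k = Gd⁴/(8D³N_a) = (77.2×10³)(7.5⁴)/(8·52.0³·6) = 36.192 N/mm
U = ½kδ² = 0.5 × 36.192 × 37.9² = 25993 N·mm = 25.993 J

26.0 J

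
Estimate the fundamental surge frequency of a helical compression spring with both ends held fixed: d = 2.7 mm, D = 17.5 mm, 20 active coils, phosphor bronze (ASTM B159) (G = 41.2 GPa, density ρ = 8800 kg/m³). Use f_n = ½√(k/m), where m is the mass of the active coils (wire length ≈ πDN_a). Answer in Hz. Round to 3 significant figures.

107 Hz

k = Gd⁴/(8D³N_a) = (41.2×10³)(2.7⁴)/(8·17.5³·20) = 2.5534 N/mm = 2553.4 N/m
Wire length L = πDN_a = π·17.5·20 = 1099.6 mm
m = ρ·(πd²/4)·L = 8800 × 5.7256×10⁻⁶ m² × 1.0996 m = 0.055401 kg
f_n = ½√(k/m) = 0.5·√(2553.4/0.055401) = 0.5·√(46089) = 107.34 Hz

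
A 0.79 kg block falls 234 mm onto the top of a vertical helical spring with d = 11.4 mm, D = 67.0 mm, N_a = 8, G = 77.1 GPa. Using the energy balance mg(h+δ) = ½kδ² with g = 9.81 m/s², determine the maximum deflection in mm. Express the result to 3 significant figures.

7.44 mm

k = Gd⁴/(8D³N_a) = (77.1×10³)(11.4⁴)/(8·67.0³·8) = 67.65 N/mm
W = mg = 0.79 × 9.81 = 7.7499 N
½kδ² − Wδ − Wh = 0 → δ = (W + √(W² + 2kWh))/k
δ = (7.7499 + √(60.061 + 245364))/67.65 = (7.7499 + 495.4)/67.65 = 7.4376 mm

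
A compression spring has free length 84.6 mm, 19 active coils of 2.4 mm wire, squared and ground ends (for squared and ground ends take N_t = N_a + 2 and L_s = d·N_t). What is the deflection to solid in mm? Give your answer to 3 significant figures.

34.2 mm

N_t = 21; L_s = 2.4·21 = 50.4 mm
δ_solid = L₀ − L_s = 84.6 − 50.4 = 34.2 mm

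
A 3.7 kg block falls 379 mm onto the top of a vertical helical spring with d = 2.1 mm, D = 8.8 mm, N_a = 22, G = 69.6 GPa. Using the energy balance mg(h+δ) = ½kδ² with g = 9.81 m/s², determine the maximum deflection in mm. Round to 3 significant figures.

k = Gd⁴/(8D³N_a) = (69.6×10³)(2.1⁴)/(8·8.8³·22) = 11.286 N/mm
W = mg = 3.7 × 9.81 = 36.297 N
½kδ² − Wδ − Wh = 0 → δ = (W + √(W² + 2kWh))/k
δ = (36.297 + √(1317.5 + 310503))/11.286 = (36.297 + 558.41)/11.286 = 52.696 mm

52.7 mm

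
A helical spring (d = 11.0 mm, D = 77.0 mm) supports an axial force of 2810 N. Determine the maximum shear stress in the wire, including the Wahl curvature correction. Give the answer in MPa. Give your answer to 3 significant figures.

502 MPa

Spring index C = D/d = 77.0/11.0 = 7.0000
K_W = (4C−1)/(4C−4) + 0.615/C = 27.000/24.000 + 0.0879 = 1.2129
τ₀ = 8FD/(πd³) = 8·2810·77.0/(π·11.0³) = 1.73096e+06/4181.5 = 413.96 MPa
τ_max = K·τ₀ = 1.2129 × 413.96 = 502.08 MPa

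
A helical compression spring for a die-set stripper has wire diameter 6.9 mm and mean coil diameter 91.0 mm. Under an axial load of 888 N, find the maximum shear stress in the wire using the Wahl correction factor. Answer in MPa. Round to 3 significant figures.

694 MPa

Spring index C = D/d = 91.0/6.9 = 13.1884
K_W = (4C−1)/(4C−4) + 0.615/C = 51.754/48.754 + 0.0466 = 1.1082
τ₀ = 8FD/(πd³) = 8·888·91.0/(π·6.9³) = 646464/1032 = 626.39 MPa
τ_max = K·τ₀ = 1.1082 × 626.39 = 694.15 MPa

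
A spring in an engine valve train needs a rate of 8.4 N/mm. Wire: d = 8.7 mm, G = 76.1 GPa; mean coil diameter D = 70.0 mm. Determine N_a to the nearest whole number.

N_a = Gd⁴/(8D³k) = (76.1×10³ × 8.7⁴)/(8 × 70.0³ × 8.4)
    = 4.35975e+08 / 2.30496e+07 = 18.91 → 19 coils

19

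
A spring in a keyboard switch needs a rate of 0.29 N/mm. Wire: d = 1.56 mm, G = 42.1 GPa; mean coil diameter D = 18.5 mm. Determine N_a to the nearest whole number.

17

N_a = Gd⁴/(8D³k) = (42.1×10³ × 1.56⁴)/(8 × 18.5³ × 0.29)
    = 249333 / 14689.4 = 16.97 → 17 coils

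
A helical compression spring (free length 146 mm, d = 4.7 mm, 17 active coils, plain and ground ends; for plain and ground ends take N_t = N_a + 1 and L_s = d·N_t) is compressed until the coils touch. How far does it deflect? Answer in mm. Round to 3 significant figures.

61.4 mm

N_t = 18; L_s = 4.7·18 = 84.6 mm
δ_solid = L₀ − L_s = 146 − 84.6 = 61.4 mm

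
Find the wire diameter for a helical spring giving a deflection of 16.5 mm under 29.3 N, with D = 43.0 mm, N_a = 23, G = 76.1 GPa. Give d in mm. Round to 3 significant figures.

Required rate k = F/δ = 29.3/16.5 = 1.7758 N/mm
d = (8D³N_a·k / G)^(1/4) = (8·43.0³·23·1.7758 / (76.1×10³))^0.25
  = (341.37)^0.25 = 4.2984 mm

4.30 mm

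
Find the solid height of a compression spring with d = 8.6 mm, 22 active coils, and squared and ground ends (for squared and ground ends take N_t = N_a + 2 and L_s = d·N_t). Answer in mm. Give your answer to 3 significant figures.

squared and ground ends: N_t = N_a + 2 = 22 + 2 = 24
L_s = d·N_t = 8.6 × 24 = 206.4 mm

206 mm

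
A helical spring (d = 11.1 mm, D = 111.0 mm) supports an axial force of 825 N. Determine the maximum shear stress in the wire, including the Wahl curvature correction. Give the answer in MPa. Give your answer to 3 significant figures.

Spring index C = D/d = 111.0/11.1 = 10.0000
K_W = (4C−1)/(4C−4) + 0.615/C = 39.000/36.000 + 0.0615 = 1.1448
τ₀ = 8FD/(πd³) = 8·825·111.0/(π·11.1³) = 732600/4296.5 = 170.51 MPa
τ_max = K·τ₀ = 1.1448 × 170.51 = 195.2 MPa

195 MPa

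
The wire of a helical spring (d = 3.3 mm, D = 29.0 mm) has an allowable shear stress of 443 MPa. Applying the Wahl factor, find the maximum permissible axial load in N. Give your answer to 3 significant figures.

C = D/d = 29.0/3.3 = 8.7879
K_W = (4C−1)/(4C−4) + 0.615/C = 34.152/31.152 + 0.0700 = 1.1663
τ_max = K·8FD/(πd³) → F_max = τ_allow·πd³/(8DK)
F_max = 443·π·3.3³/(8·29.0·1.1663) = 50014/270.58 = 184.84 N

185 N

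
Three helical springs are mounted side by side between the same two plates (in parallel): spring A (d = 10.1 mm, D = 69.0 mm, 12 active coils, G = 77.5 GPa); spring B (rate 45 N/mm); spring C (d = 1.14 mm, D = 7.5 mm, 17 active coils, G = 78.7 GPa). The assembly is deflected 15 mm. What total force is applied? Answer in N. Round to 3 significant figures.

1090 N

k_A = Gd⁴/(8D³N_a) = (77.5×10³)(10.1⁴)/(8·69.0³·12) = 25.572 N/mm
k_C = Gd⁴/(8D³N_a) = (78.7×10³)(1.14⁴)/(8·7.5³·17) = 2.3167 N/mm
Parallel: k_eq = 25.572 + 45 + 2.3167 = 72.889 N/mm
F = k_eq·δ = 72.889·15 = 1093.3 N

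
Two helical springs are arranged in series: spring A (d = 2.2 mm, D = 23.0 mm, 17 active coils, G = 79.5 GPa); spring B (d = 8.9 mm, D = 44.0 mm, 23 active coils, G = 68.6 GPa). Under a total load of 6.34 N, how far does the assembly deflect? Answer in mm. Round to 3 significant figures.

5.86 mm

k_A = Gd⁴/(8D³N_a) = (79.5×10³)(2.2⁴)/(8·23.0³·17) = 1.1255 N/mm
k_B = Gd⁴/(8D³N_a) = (68.6×10³)(8.9⁴)/(8·44.0³·23) = 27.46 N/mm
Series: 1/k_eq = 1/1.1255 + 1/27.46 = 0.92493; k_eq = 1.0812 N/mm
δ = F/k_eq = 6.34/1.0812 = 5.8641 mm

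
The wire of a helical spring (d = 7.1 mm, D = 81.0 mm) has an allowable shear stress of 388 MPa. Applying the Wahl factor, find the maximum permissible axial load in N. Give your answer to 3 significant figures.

C = D/d = 81.0/7.1 = 11.4085
K_W = (4C−1)/(4C−4) + 0.615/C = 44.634/41.634 + 0.0539 = 1.1260
τ_max = K·8FD/(πd³) → F_max = τ_allow·πd³/(8DK)
F_max = 388·π·7.1³/(8·81.0·1.1260) = 4.3627e+05/729.62 = 597.94 N

598 N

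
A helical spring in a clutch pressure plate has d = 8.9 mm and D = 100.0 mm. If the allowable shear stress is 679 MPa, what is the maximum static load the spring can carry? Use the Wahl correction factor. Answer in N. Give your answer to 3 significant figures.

C = D/d = 100.0/8.9 = 11.2360
K_W = (4C−1)/(4C−4) + 0.615/C = 43.944/40.944 + 0.0547 = 1.1280
τ_max = K·8FD/(πd³) → F_max = τ_allow·πd³/(8DK)
F_max = 679·π·8.9³/(8·100.0·1.1280) = 1.5038e+06/902.4 = 1666.4 N

1670 N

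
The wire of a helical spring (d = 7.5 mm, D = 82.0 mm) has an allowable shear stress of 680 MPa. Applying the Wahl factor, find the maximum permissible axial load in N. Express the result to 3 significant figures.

1210 N

C = D/d = 82.0/7.5 = 10.9333
K_W = (4C−1)/(4C−4) + 0.615/C = 42.733/39.733 + 0.0563 = 1.1318
τ_max = K·8FD/(πd³) → F_max = τ_allow·πd³/(8DK)
F_max = 680·π·7.5³/(8·82.0·1.1318) = 9.0124e+05/742.43 = 1213.9 N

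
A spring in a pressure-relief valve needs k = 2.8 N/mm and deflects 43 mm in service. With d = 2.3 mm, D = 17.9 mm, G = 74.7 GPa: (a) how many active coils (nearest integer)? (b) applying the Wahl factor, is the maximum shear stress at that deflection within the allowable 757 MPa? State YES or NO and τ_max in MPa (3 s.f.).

N_a = Gd⁴/(8D³k) = (74.7×10³)(2.3⁴)/(8·17.9³·2.8) = 16.27 → N_a = 16
Actual rate k = Gd⁴/(8D³·16) = 2.8475 N/mm
Working load F = kδ = 2.8475·43 = 122.44 N
C = 17.9/2.3 = 7.7826; K_W = (4C−1)/(4C−4)+0.615/C = 1.1896
τ_max = K_W·8FD/(πd³) = 1.1896·458.71 = 545.68 MPa
τ_max ≤ 757 MPa → acceptable

(a) 16 coils; (b) YES, τ_max = 546 MPa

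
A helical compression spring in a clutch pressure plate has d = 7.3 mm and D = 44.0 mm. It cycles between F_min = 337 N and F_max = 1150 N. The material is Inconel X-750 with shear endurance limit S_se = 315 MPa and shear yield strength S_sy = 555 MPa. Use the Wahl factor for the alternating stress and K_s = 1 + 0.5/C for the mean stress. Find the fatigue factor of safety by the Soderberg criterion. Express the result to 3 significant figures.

1.13

C = D/d = 44.0/7.3 = 6.0274; K_W = (4C−1)/(4C−4)+0.615/C = 1.2512; K_s = 1+0.5/C = 1.0830
F_a = (F_max−F_min)/2 = 406.5 N; F_m = (F_max+F_min)/2 = 743.5 N
τ_a = K_W·8F_aD/(πd³) = 1.2512 × 117.08 = 146.49 MPa
τ_m = K_s·8F_mD/(πd³) = 1.0830 × 214.14 = 231.91 MPa
Soderberg: 1/n_f = τ_a/S_se + τ_m/S_sy = 146.49/315 + 231.91/555 = 0.46506 + 0.41785 = 0.88291
n_f = 1/0.88291 = 1.133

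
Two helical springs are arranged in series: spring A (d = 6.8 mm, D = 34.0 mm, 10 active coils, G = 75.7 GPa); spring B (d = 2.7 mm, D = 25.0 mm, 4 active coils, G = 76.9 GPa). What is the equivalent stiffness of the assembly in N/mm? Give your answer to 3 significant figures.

k_A = Gd⁴/(8D³N_a) = (75.7×10³)(6.8⁴)/(8·34.0³·10) = 51.476 N/mm
k_B = Gd⁴/(8D³N_a) = (76.9×10³)(2.7⁴)/(8·25.0³·4) = 8.1736 N/mm
Series: 1/k_eq = 1/51.476 + 1/8.1736 = 0.14177; k_eq = 7.0536 N/mm

7.05 N/mm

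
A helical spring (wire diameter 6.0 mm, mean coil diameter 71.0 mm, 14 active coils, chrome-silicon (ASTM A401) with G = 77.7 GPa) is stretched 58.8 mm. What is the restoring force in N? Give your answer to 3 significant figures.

k = Gd⁴/(8D³N_a) = (77.7×10³)(6.0⁴)/(8·71.0³·14) = 2.5121 N/mm
F = k·δ = 2.5121 × 58.8 = 147.71 N

148 N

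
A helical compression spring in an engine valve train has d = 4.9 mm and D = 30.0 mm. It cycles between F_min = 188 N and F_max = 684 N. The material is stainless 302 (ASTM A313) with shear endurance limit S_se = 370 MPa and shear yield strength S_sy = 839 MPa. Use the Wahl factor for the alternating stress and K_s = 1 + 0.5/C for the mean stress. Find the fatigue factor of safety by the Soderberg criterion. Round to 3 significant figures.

1.10

C = D/d = 30.0/4.9 = 6.1224; K_W = (4C−1)/(4C−4)+0.615/C = 1.2469; K_s = 1+0.5/C = 1.0817
F_a = (F_max−F_min)/2 = 248 N; F_m = (F_max+F_min)/2 = 436 N
τ_a = K_W·8F_aD/(πd³) = 1.2469 × 161.04 = 200.79 MPa
τ_m = K_s·8F_mD/(πd³) = 1.0817 × 283.11 = 306.23 MPa
Soderberg: 1/n_f = τ_a/S_se + τ_m/S_sy = 200.79/370 + 306.23/839 = 0.54268 + 0.36500 = 0.90768
n_f = 1/0.90768 = 1.102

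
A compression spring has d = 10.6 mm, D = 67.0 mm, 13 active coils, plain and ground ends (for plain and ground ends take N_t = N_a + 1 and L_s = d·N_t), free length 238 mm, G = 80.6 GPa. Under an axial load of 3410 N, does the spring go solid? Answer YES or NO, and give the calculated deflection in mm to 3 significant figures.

YES, δ = 105 mm

k = Gd⁴/(8D³N_a) = (80.6×10³)(10.6⁴)/(8·67.0³·13) = 32.531 N/mm
N_t = 14; L_s = 10.6·14 = 148.4 mm; δ_solid = L₀ − L_s = 238 − 148.4 = 89.6 mm
δ = F/k = 3410/32.531 = 104.82 mm
δ ≥ δ_solid → spring goes solid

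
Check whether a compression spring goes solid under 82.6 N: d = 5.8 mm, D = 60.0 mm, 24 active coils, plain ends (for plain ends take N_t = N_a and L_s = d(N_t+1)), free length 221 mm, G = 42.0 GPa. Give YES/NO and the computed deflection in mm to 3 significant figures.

NO, δ = 72.1 mm

k = Gd⁴/(8D³N_a) = (42.0×10³)(5.8⁴)/(8·60.0³·24) = 1.1461 N/mm
N_t = 24; L_s = 5.8·25 = 145 mm; δ_solid = L₀ − L_s = 221 − 145 = 76 mm
δ = F/k = 82.6/1.1461 = 72.073 mm
δ < δ_solid → spring does not go solid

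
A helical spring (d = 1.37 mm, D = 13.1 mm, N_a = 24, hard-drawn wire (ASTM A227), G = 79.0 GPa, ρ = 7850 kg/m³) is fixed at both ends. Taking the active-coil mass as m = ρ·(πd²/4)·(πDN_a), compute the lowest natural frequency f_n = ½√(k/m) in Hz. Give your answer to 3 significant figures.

k = Gd⁴/(8D³N_a) = (79.0×10³)(1.37⁴)/(8·13.1³·24) = 0.64475 N/mm = 644.75 N/m
Wire length L = πDN_a = π·13.1·24 = 987.72 mm
m = ρ·(πd²/4)·L = 7850 × 1.4741×10⁻⁶ m² × 0.98772 m = 0.01143 kg
f_n = ½√(k/m) = 0.5·√(644.75/0.01143) = 0.5·√(56411) = 118.75 Hz

119 Hz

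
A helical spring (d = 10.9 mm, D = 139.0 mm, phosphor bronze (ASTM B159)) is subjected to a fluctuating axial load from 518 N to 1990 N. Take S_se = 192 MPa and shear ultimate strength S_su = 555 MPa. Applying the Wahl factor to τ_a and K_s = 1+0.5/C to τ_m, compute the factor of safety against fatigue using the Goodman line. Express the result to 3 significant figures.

C = D/d = 139.0/10.9 = 12.7523; K_W = (4C−1)/(4C−4)+0.615/C = 1.1120; K_s = 1+0.5/C = 1.0392
F_a = (F_max−F_min)/2 = 736 N; F_m = (F_max+F_min)/2 = 1254 N
τ_a = K_W·8F_aD/(πd³) = 1.1120 × 201.17 = 223.7 MPa
τ_m = K_s·8F_mD/(πd³) = 1.0392 × 342.75 = 356.19 MPa
Goodman: 1/n_f = τ_a/S_se + τ_m/S_su = 223.7/192 + 356.19/555 = 1.16513 + 0.64177 = 1.8069
n_f = 1/1.8069 = 0.5534

0.553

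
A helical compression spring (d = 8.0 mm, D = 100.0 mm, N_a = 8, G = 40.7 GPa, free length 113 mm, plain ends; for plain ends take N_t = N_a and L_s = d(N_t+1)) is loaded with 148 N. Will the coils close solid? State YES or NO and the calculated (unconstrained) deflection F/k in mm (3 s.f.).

k = Gd⁴/(8D³N_a) = (40.7×10³)(8.0⁴)/(8·100.0³·8) = 2.6048 N/mm
N_t = 8; L_s = 8.0·9 = 72 mm; δ_solid = L₀ − L_s = 113 − 72 = 41 mm
δ = F/k = 148/2.6048 = 56.818 mm
δ ≥ δ_solid → spring goes solid

YES, δ = 56.8 mm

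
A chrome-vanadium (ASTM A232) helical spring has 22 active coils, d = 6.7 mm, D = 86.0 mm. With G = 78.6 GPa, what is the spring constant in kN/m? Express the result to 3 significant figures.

k = Gd⁴/(8D³N_a) = (78.6×10³ × 6.7⁴) / (8 × 86.0³ × 22)
  = 1.58388e+08 / 1.11946e+08 = 1.4149 N/mm

1.41 kN/m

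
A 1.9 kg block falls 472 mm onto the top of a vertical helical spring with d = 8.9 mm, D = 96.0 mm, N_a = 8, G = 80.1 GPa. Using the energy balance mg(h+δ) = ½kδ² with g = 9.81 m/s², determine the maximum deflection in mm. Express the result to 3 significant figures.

k = Gd⁴/(8D³N_a) = (80.1×10³)(8.9⁴)/(8·96.0³·8) = 8.8756 N/mm
W = mg = 1.9 × 9.81 = 18.639 N
½kδ² − Wδ − Wh = 0 → δ = (W + √(W² + 2kWh))/k
δ = (18.639 + √(347.41 + 156169))/8.8756 = (18.639 + 395.62)/8.8756 = 46.674 mm

46.7 mm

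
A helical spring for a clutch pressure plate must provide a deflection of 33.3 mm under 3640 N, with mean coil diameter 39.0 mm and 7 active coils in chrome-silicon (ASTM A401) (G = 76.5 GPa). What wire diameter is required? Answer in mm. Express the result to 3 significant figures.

Required rate k = F/δ = 3640/33.3 = 109.31 N/mm
d = (8D³N_a·k / G)^(1/4) = (8·39.0³·7·109.31 / (76.5×10³))^0.25
  = (4746.5)^0.25 = 8.3003 mm

8.30 mm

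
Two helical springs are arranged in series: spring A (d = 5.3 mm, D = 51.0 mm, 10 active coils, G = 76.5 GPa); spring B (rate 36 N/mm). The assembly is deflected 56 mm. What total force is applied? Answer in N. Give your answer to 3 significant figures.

275 N

k_A = Gd⁴/(8D³N_a) = (76.5×10³)(5.3⁴)/(8·51.0³·10) = 5.6881 N/mm
Series: 1/k_eq = 1/5.6881 + 1/36 = 0.20358; k_eq = 4.912 N/mm
F = k_eq·δ = 4.912·56 = 275.07 N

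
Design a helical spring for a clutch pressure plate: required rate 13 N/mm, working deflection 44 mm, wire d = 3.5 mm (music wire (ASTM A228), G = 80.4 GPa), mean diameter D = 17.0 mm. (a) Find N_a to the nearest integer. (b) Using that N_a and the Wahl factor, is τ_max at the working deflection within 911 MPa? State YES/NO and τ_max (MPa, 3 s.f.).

(a) 24 coils; (b) YES, τ_max = 751 MPa

N_a = Gd⁴/(8D³k) = (80.4×10³)(3.5⁴)/(8·17.0³·13) = 23.61 → N_a = 24
Actual rate k = Gd⁴/(8D³·24) = 12.79 N/mm
Working load F = kδ = 12.79·44 = 562.77 N
C = 17.0/3.5 = 4.8571; K_W = (4C−1)/(4C−4)+0.615/C = 1.3211
τ_max = K_W·8FD/(πd³) = 1.3211·568.22 = 750.66 MPa
τ_max ≤ 911 MPa → acceptable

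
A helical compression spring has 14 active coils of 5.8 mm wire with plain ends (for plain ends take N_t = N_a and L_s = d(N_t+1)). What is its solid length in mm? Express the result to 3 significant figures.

87.0 mm

plain ends: N_t = N_a = 14
L_s = d·(N_t+1) = 5.8 × 15 = 87 mm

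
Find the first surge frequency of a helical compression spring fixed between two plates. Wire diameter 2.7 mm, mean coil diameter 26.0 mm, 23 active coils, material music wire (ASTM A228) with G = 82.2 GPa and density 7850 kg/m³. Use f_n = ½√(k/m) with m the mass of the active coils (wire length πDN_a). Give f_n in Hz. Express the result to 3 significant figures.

63.2 Hz

k = Gd⁴/(8D³N_a) = (82.2×10³)(2.7⁴)/(8·26.0³·23) = 1.3508 N/mm = 1350.8 N/m
Wire length L = πDN_a = π·26.0·23 = 1878.7 mm
m = ρ·(πd²/4)·L = 7850 × 5.7256×10⁻⁶ m² × 1.8787 m = 0.084438 kg
f_n = ½√(k/m) = 0.5·√(1350.8/0.084438) = 0.5·√(15997) = 63.241 Hz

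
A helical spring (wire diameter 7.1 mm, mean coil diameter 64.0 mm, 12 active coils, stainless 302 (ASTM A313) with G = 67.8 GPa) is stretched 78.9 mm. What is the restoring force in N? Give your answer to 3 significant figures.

540 N

k = Gd⁴/(8D³N_a) = (67.8×10³)(7.1⁴)/(8·64.0³·12) = 6.8462 N/mm
F = k·δ = 6.8462 × 78.9 = 540.17 N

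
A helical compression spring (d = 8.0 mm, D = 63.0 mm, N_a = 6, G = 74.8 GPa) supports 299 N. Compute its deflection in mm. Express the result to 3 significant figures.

k = Gd⁴/(8D³N_a) = (74.8×10³)(8.0⁴)/(8·63.0³·6) = 25.527 N/mm
δ = F/k = 299 / 25.527 = 11.713 mm

11.7 mm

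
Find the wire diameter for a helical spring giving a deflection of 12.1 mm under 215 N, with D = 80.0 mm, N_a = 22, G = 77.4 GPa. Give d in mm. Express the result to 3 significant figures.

Required rate k = F/δ = 215/12.1 = 17.769 N/mm
d = (8D³N_a·k / G)^(1/4) = (8·80.0³·22·17.769 / (77.4×10³))^0.25
  = (20687)^0.25 = 11.9929 mm

12.0 mm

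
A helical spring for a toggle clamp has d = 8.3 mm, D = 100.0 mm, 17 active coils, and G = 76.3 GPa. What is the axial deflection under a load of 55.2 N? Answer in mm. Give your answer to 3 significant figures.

k = Gd⁴/(8D³N_a) = (76.3×10³)(8.3⁴)/(8·100.0³·17) = 2.6626 N/mm
δ = F/k = 55.2 / 2.6626 = 20.732 mm

20.7 mm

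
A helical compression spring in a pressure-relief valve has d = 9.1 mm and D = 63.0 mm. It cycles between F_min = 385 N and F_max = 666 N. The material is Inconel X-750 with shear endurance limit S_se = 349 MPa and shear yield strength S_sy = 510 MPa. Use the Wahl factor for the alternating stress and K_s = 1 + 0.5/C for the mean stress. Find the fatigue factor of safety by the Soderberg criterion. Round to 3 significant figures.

C = D/d = 63.0/9.1 = 6.9231; K_W = (4C−1)/(4C−4)+0.615/C = 1.2155; K_s = 1+0.5/C = 1.0722
F_a = (F_max−F_min)/2 = 140.5 N; F_m = (F_max+F_min)/2 = 525.5 N
τ_a = K_W·8F_aD/(πd³) = 1.2155 × 29.911 = 36.356 MPa
τ_m = K_s·8F_mD/(πd³) = 1.0722 × 111.87 = 119.95 MPa
Soderberg: 1/n_f = τ_a/S_se + τ_m/S_sy = 36.356/349 + 119.95/510 = 0.10417 + 0.23520 = 0.33937
n_f = 1/0.33937 = 2.947

2.95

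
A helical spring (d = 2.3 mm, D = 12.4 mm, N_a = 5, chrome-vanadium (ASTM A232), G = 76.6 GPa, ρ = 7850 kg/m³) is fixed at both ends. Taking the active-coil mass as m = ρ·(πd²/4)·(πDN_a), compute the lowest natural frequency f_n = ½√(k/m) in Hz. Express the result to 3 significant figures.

1050 Hz

k = Gd⁴/(8D³N_a) = (76.6×10³)(2.3⁴)/(8·12.4³·5) = 28.107 N/mm = 28107 N/m
Wire length L = πDN_a = π·12.4·5 = 194.78 mm
m = ρ·(πd²/4)·L = 7850 × 4.1548×10⁻⁶ m² × 0.19478 m = 0.0063527 kg
f_n = ½√(k/m) = 0.5·√(28107/0.0063527) = 0.5·√(4.4244e+06) = 1051.7 Hz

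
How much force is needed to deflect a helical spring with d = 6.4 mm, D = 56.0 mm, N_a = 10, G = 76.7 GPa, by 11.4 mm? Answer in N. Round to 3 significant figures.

k = Gd⁴/(8D³N_a) = (76.7×10³)(6.4⁴)/(8·56.0³·10) = 9.1593 N/mm
F = k·δ = 9.1593 × 11.4 = 104.42 N

104 N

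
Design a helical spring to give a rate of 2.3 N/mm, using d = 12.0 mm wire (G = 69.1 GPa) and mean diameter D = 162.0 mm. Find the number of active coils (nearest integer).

N_a = Gd⁴/(8D³k) = (69.1×10³ × 12.0⁴)/(8 × 162.0³ × 2.3)
    = 1.43286e+09 / 7.82281e+07 = 18.32 → 18 coils

18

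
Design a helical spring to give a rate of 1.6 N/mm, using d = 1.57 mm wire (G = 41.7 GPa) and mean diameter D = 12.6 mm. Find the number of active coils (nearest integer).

10

N_a = Gd⁴/(8D³k) = (41.7×10³ × 1.57⁴)/(8 × 12.6³ × 1.6)
    = 253358 / 25604.8 = 9.895 → 10 coils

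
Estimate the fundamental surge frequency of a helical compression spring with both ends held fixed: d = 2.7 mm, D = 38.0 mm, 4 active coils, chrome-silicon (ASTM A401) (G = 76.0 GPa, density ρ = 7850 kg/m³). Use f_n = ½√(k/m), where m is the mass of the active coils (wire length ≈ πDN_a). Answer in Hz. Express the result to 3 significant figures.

164 Hz

k = Gd⁴/(8D³N_a) = (76.0×10³)(2.7⁴)/(8·38.0³·4) = 2.3002 N/mm = 2300.2 N/m
Wire length L = πDN_a = π·38.0·4 = 477.52 mm
m = ρ·(πd²/4)·L = 7850 × 5.7256×10⁻⁶ m² × 0.47752 m = 0.021463 kg
f_n = ½√(k/m) = 0.5·√(2300.2/0.021463) = 0.5·√(1.0717e+05) = 163.69 Hz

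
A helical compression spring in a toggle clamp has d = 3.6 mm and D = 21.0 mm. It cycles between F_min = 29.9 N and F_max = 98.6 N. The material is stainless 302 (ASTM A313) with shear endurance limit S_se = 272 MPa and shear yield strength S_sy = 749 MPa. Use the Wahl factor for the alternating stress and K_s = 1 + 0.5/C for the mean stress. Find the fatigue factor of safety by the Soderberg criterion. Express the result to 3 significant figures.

3.46

C = D/d = 21.0/3.6 = 5.8333; K_W = (4C−1)/(4C−4)+0.615/C = 1.2606; K_s = 1+0.5/C = 1.0857
F_a = (F_max−F_min)/2 = 34.35 N; F_m = (F_max+F_min)/2 = 64.25 N
τ_a = K_W·8F_aD/(πd³) = 1.2606 × 39.371 = 49.631 MPa
τ_m = K_s·8F_mD/(πd³) = 1.0857 × 73.642 = 79.954 MPa
Soderberg: 1/n_f = τ_a/S_se + τ_m/S_sy = 49.631/272 + 79.954/749 = 0.18247 + 0.10675 = 0.28922
n_f = 1/0.28922 = 3.458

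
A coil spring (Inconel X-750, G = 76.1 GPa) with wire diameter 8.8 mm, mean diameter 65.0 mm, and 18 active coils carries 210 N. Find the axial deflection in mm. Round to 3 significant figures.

18.2 mm

k = Gd⁴/(8D³N_a) = (76.1×10³)(8.8⁴)/(8·65.0³·18) = 11.54 N/mm
δ = F/k = 210 / 11.54 = 18.197 mm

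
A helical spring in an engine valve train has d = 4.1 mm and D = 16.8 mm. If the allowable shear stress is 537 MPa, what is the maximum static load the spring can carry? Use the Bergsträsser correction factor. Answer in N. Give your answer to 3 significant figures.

630 N

C = D/d = 16.8/4.1 = 4.0976
K_B = (4C+2)/(4C−3) = 18.390/13.390 = 1.3734
τ_max = K·8FD/(πd³) → F_max = τ_allow·πd³/(8DK)
F_max = 537·π·4.1³/(8·16.8·1.3734) = 1.1627e+05/184.59 = 629.91 N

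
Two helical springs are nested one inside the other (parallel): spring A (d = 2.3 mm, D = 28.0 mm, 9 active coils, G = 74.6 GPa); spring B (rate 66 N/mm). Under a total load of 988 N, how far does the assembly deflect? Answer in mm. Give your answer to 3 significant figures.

k_A = Gd⁴/(8D³N_a) = (74.6×10³)(2.3⁴)/(8·28.0³·9) = 1.3208 N/mm
Parallel: k_eq = 1.3208 + 66 = 67.321 N/mm
δ = F/k_eq = 988/67.321 = 14.676 mm

14.7 mm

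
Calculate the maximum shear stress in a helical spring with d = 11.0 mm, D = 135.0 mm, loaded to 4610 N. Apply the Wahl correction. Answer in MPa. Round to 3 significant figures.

Spring index C = D/d = 135.0/11.0 = 12.2727
K_W = (4C−1)/(4C−4) + 0.615/C = 48.091/45.091 + 0.0501 = 1.1166
τ₀ = 8FD/(πd³) = 8·4610·135.0/(π·11.0³) = 4.9788e+06/4181.5 = 1190.7 MPa
τ_max = K·τ₀ = 1.1166 × 1190.7 = 1329.6 MPa

1330 MPa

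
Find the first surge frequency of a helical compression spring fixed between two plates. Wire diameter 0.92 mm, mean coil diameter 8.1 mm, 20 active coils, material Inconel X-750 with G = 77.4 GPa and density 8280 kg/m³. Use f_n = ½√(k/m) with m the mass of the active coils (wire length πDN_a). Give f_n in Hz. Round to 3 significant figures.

k = Gd⁴/(8D³N_a) = (77.4×10³)(0.92⁴)/(8·8.1³·20) = 0.6521 N/mm = 652.1 N/m
Wire length L = πDN_a = π·8.1·20 = 508.94 mm
m = ρ·(πd²/4)·L = 8280 × 0.66476×10⁻⁶ m² × 0.50894 m = 0.0028013 kg
f_n = ½√(k/m) = 0.5·√(652.1/0.0028013) = 0.5·√(2.3279e+05) = 241.24 Hz

241 Hz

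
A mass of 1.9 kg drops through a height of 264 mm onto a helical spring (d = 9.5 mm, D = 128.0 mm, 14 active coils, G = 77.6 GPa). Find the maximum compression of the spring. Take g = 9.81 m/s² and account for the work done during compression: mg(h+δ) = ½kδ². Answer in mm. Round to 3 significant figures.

67.8 mm

k = Gd⁴/(8D³N_a) = (77.6×10³)(9.5⁴)/(8·128.0³·14) = 2.691 N/mm
W = mg = 1.9 × 9.81 = 18.639 N
½kδ² − Wδ − Wh = 0 → δ = (W + √(W² + 2kWh))/k
δ = (18.639 + √(347.41 + 26482.9))/2.691 = (18.639 + 163.8)/2.691 = 67.797 mm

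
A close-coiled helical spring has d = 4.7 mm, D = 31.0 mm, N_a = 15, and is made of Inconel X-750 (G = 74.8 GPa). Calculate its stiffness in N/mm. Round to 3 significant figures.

k = Gd⁴/(8D³N_a) = (74.8×10³ × 4.7⁴) / (8 × 31.0³ × 15)
  = 3.65e+07 / 3.57492e+06 = 10.21 N/mm

10.2 N/mm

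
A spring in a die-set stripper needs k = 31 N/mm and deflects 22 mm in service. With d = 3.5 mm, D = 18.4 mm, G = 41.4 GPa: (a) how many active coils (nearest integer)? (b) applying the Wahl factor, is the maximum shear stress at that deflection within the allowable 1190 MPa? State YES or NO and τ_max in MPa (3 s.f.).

(a) 4 coils; (b) YES, τ_max = 969 MPa

N_a = Gd⁴/(8D³k) = (41.4×10³)(3.5⁴)/(8·18.4³·31) = 4.021 → N_a = 4
Actual rate k = Gd⁴/(8D³·4) = 31.165 N/mm
Working load F = kδ = 31.165·22 = 685.63 N
C = 18.4/3.5 = 5.2571; K_W = (4C−1)/(4C−4)+0.615/C = 1.2932
τ_max = K_W·8FD/(πd³) = 1.2932·749.28 = 968.94 MPa
τ_max ≤ 1190 MPa → acceptable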